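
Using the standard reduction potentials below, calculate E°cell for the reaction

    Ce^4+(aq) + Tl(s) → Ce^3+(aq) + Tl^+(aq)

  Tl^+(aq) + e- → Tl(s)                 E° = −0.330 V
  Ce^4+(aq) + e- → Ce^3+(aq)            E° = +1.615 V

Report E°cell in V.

Ce^4+(aq) gains electrons, so the Ce⁴⁺/Ce³⁺ couple is the cathode; the Tl⁺/Tl couple is the anode.
E°cell = E°(cathode) − E°(anode) = +1.615 − (−0.330) = +1.945 V.

+1.945 V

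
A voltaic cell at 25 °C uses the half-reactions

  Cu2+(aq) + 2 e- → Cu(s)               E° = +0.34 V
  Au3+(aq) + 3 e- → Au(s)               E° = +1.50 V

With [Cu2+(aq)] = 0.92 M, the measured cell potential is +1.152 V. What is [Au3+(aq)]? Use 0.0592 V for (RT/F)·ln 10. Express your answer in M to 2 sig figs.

Au³⁺/Au is the cathode (higher E°); E°cell = +1.50 − (+0.34) = +1.16 V with n = 6.
Since E = E° − (0.0592/n)·log Q, log Q = n(E° − E)/0.0592 = 0.811.
Balancing electrons gives 2 Au3+(aq) + 3 Cu(s) → 2 Au(s) + 3 Cu2+(aq); thus Q = [Cu2+(aq)]^3 / [Au3+(aq)]^2.
Solving for the unknown gives log [Au3+(aq)] = −0.460, so [Au3+(aq)] ≈ 0.35 M.

0.35 M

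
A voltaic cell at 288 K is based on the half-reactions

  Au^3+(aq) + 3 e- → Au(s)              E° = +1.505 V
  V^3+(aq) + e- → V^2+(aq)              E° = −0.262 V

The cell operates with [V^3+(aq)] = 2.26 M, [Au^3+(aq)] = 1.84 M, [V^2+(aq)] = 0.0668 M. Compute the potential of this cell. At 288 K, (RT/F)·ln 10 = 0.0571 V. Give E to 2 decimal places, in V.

+1.68 V

Since E°(Au³⁺/Au) > E°(V³⁺/V²⁺), Au³⁺/Au serves as the cathode.
E°cell = E°cat − E°an = +1.505 − (−0.262) = +1.767 V; n = 3.
For the overall reaction Au^3+(aq) + 3 V^2+(aq) → Au(s) + 3 V^3+(aq), Q = [V^3+(aq)]^3 / ([Au^3+(aq)]·[V^2+(aq)]^3) = 2.1×10^4, giving log Q = 4.323.
Applying E = E° − (RT ln10/nF)·log Q gives +1.767 − (0.0571/3)(4.323) = +1.68 V.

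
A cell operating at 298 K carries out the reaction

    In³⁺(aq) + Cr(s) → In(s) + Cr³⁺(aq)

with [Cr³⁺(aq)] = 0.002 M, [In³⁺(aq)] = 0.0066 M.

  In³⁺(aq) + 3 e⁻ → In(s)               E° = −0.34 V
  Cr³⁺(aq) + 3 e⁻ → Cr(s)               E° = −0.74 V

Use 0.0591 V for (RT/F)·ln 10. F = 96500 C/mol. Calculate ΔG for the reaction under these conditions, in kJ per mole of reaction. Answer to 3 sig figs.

The standard cell potential is −0.34 − (−0.74) = +0.40 V, with n = 3 electrons in the balanced equation.
Here Q = [Cr³⁺(aq)] / [In³⁺(aq)] = 0.303 (log Q = −0.519), giving E = +0.40 − (0.0591/3)·(−0.519) = +0.4102 V.
ΔG = −nFE = −(3)(96500)(+0.4102) J/mol = −119 kJ/mol.

−119 kJ/mol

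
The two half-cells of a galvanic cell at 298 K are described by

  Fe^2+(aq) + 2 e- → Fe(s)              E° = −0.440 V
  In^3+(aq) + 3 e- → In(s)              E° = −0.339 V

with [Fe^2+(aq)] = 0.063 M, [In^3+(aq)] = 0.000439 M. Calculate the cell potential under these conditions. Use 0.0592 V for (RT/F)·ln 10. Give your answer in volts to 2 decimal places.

+0.07 V

In³⁺/In is reduced (cathode, E° = −0.339 V) and Fe²⁺/Fe is oxidized (anode).
The standard potential is −0.339 − (−0.440) = +0.101 V and the balanced reaction transfers n = 6 electrons.
The balanced reaction is 2 In^3+(aq) + 3 Fe(s) → 2 In(s) + 3 Fe^2+(aq), so Q = [Fe^2+(aq)]^3 / [In^3+(aq)]^2 = 1.3×10^3 and log Q = 3.113.
Applying E = E° − (RT ln10/nF)·log Q gives +0.101 − (0.0592/6)(3.113) = +0.07 V.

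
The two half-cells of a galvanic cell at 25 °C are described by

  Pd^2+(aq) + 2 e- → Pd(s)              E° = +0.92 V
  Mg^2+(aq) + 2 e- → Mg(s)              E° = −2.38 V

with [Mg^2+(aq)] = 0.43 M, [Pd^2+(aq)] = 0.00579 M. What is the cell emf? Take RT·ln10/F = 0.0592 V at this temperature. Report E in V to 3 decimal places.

+3.245 V

Since E°(Pd²⁺/Pd) > E°(Mg²⁺/Mg), Pd²⁺/Pd serves as the cathode.
E°cell = E°cat − E°an = +0.92 − (−2.38) = +3.30 V; n = 2.
Balancing gives Pd^2+(aq) + Mg(s) → Pd(s) + Mg^2+(aq); hence Q = [Mg^2+(aq)] / [Pd^2+(aq)] = 74.3 (log Q = 1.871).
Applying E = E° − (RT ln10/nF)·log Q gives +3.30 − (0.0592/2)(1.871) = +3.245 V.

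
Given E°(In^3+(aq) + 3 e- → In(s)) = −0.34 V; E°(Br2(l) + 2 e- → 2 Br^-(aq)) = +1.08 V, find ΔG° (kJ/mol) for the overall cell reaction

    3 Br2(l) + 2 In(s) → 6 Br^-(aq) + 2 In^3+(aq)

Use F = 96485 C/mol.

In the reaction as written Br2(l) is reduced, so the Br₂/Br⁻ couple is the cathode and In³⁺/In is the anode.
E°cell = +1.08 − (−0.34) = +1.42 V; balancing electrons gives n = 6.
ΔG° = −nFE°cell = −(6)(96485)(+1.42) J/mol = −822 kJ/mol.

−822 kJ/mol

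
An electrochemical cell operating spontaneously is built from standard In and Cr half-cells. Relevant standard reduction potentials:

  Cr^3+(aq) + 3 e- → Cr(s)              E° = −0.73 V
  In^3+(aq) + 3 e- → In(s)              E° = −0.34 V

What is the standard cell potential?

The In³⁺/In couple has the higher E°, so In ion is reduced (cathode) and Cr is oxidized (anode).
E°cell = E°(cathode) − E°(anode) = −0.34 − (−0.73) = +0.39 V.

+0.39 V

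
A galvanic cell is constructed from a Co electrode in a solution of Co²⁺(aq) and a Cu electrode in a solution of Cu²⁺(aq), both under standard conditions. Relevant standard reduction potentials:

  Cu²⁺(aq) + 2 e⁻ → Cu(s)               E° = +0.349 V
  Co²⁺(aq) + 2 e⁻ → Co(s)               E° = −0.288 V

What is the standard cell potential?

Of the two couples in this cell, the one with the more positive reduction potential is reduced at the cathode: here that is Cu²⁺/Cu (+0.349 V); Co²⁺/Co (−0.288 V) is the anode.
E°cell = E°(cathode) − E°(anode) = +0.349 − (−0.288) = +0.637 V.

+0.637 V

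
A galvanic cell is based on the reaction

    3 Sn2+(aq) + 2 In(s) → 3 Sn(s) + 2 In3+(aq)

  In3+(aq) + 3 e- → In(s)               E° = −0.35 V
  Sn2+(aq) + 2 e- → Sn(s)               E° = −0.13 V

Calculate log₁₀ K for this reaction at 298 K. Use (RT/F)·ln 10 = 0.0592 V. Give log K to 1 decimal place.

The Sn²⁺/Sn couple is reduced (cathode); E°cell = −0.13 − (−0.35) = +0.22 V with n = 6.
At equilibrium E = 0, so log K = nE°cell / 0.0592 = (6)(+0.22) / 0.0592 = 22.3.

log K = 22.3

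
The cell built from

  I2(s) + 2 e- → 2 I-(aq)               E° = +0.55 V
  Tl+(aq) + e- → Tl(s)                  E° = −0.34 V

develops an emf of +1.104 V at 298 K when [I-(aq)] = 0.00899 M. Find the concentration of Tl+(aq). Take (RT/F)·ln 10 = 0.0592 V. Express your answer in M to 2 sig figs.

0.027 M

I₂/I⁻ is the cathode (higher E°); E°cell = +0.55 − (−0.34) = +0.89 V with n = 2.
Rearranging E = E° − (0.0592/n)·log Q gives log Q = 2(+0.89 − (+1.104))/0.0592 = −7.230.
For I2(s) + 2 Tl(s) → 2 I-(aq) + 2 Tl+(aq), the reaction quotient is Q = [I-(aq)]^2·[Tl+(aq)]^2.
Solving for the unknown gives log [Tl+(aq)] = −1.569, so [Tl+(aq)] ≈ 0.027 M.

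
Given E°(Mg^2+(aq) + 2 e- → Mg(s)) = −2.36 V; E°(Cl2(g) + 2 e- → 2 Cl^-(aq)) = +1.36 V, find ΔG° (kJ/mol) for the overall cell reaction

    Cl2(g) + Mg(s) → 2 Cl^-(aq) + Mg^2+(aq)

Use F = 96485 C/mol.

In the reaction as written Cl2(g) is reduced, so the Cl₂/Cl⁻ couple is the cathode and Mg²⁺/Mg is the anode.
E°cell = +1.36 − (−2.36) = +3.72 V; balancing electrons gives n = 2.
ΔG° = −nFE°cell = −(2)(96485)(+3.72) J/mol = −718 kJ/mol.

−718 kJ/mol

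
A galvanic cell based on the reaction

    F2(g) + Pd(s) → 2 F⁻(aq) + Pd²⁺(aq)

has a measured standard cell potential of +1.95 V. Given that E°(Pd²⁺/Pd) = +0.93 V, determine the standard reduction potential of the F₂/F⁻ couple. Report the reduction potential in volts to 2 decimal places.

In the reaction as written the F₂/F⁻ couple is reduced (cathode) and Pd²⁺/Pd is oxidized (anode), so E°cell = E°(F₂/F⁻) − E°(Pd²⁺/Pd).
E°(F₂/F⁻) = E°cell + E°(anode) = +1.95 + (+0.93) = +2.88 V.

+2.88 V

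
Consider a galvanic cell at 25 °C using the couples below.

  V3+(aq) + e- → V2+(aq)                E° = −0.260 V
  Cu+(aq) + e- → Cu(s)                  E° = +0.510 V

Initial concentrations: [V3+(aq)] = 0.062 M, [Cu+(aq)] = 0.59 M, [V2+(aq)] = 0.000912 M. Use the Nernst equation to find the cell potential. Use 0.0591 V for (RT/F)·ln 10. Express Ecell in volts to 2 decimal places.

Since E°(Cu⁺/Cu) > E°(V³⁺/V²⁺), Cu⁺/Cu serves as the cathode.
E°cell = E°cat − E°an = +0.510 − (−0.260) = +0.770 V; n = 1.
The balanced reaction is Cu+(aq) + V2+(aq) → Cu(s) + V3+(aq), so Q = [V3+(aq)] / ([Cu+(aq)]·[V2+(aq)]) = 115 and log Q = 2.062.
E = E° − (0.0591/n)·log Q = +0.770 − (0.0591/1)(2.062) = +0.65 V.

+0.65 V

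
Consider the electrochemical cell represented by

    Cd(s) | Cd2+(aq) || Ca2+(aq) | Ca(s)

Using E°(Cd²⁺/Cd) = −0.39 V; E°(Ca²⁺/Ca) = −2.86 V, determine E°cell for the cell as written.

−2.47 V

By convention the left-hand electrode in cell notation is the anode (oxidation) and the right-hand electrode is the cathode (reduction).
E°cell = E°(right) − E°(left) = −2.86 − (−0.39) = −2.47 V.
The negative sign shows that, as written, the cell would require an external voltage to drive the reaction.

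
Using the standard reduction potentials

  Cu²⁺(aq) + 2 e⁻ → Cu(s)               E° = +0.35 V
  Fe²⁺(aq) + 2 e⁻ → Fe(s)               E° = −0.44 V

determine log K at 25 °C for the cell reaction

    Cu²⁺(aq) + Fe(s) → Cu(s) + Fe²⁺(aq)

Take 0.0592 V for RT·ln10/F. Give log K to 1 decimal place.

log K = 26.7

The Cu²⁺/Cu couple is reduced (cathode); E°cell = +0.35 − (−0.44) = +0.79 V with n = 2.
At equilibrium E = 0, so log K = nE°cell / 0.0592 = (2)(+0.79) / 0.0592 = 26.7.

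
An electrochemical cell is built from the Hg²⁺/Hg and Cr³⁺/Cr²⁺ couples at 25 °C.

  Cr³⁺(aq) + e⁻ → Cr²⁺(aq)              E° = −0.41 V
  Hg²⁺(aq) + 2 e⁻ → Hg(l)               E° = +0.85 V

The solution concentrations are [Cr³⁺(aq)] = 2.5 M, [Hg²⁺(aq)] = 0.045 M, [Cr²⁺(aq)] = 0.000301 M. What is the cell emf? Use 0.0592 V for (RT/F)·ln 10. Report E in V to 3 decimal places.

Since E°(Hg²⁺/Hg) > E°(Cr³⁺/Cr²⁺), Hg²⁺/Hg serves as the cathode.
The standard potential is +0.85 − (−0.41) = +1.26 V and the balanced reaction transfers n = 2 electrons.
The balanced reaction is Hg²⁺(aq) + 2 Cr²⁺(aq) → Hg(l) + 2 Cr³⁺(aq), so Q = [Cr³⁺(aq)]^2 / ([Hg²⁺(aq)]·[Cr²⁺(aq)]^2) = 1.53×10^9 and log Q = 9.186.
By the Nernst equation, E = +1.26 − (0.0592/2)·(9.186) = +0.988 V.

+0.988 V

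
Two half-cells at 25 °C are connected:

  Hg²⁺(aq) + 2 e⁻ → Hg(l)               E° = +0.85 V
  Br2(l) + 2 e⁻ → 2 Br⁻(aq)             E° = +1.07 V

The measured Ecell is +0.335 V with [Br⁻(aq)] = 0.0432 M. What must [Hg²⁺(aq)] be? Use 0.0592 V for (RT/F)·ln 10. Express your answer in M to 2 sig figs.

0.070 M

With Br₂/Br⁻ at the cathode and Hg²⁺/Hg at the anode, E°cell = +1.07 − (+0.85) = +0.22 V (n = 2).
From the Nernst equation, log Q = n(E° − E)/0.0592 = 2·(+0.22 − (+0.335))/0.0592 = −3.885.
Balancing electrons gives Br2(l) + Hg(l) → 2 Br⁻(aq) + Hg²⁺(aq); thus Q = [Br⁻(aq)]^2·[Hg²⁺(aq)].
Substituting the known concentrations and solving, log [Hg²⁺(aq)] = −1.156 and [Hg²⁺(aq)] = 0.070 M.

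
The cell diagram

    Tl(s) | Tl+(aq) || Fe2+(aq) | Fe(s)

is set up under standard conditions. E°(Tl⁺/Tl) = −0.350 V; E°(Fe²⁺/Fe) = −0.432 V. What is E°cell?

By convention the left-hand electrode in cell notation is the anode (oxidation) and the right-hand electrode is the cathode (reduction).
E°cell = E°(right) − E°(left) = −0.432 − (−0.350) = −0.082 V.
The negative sign shows that, as written, the cell would require an external voltage to drive the reaction.

−0.082 V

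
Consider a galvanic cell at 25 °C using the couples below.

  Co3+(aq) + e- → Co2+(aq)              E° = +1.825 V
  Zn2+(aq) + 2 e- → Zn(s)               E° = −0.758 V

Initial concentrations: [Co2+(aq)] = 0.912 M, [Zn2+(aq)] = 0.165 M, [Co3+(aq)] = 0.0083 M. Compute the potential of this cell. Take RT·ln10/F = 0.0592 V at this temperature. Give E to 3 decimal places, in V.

+2.485 V

The Co³⁺/Co²⁺ couple has the more positive E°, so it is the cathode; Zn²⁺/Zn is the anode.
E°cell = E°cat − E°an = +1.825 − (−0.758) = +2.583 V; n = 2.
Balancing gives 2 Co3+(aq) + Zn(s) → 2 Co2+(aq) + Zn2+(aq); hence Q = ([Co2+(aq)]^2·[Zn2+(aq)]) / [Co3+(aq)]^2 = 1.99×10^3 (log Q = 3.299).
By the Nernst equation, E = +2.583 − (0.0592/2)·(3.299) = +2.485 V.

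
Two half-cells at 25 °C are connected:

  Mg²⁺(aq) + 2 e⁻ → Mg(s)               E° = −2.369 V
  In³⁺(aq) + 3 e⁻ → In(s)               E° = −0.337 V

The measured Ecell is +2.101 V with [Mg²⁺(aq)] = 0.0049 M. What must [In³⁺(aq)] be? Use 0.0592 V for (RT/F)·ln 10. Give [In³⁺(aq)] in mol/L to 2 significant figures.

With In³⁺/In at the cathode and Mg²⁺/Mg at the anode, E°cell = −0.337 − (−2.369) = +2.032 V (n = 6).
From the Nernst equation, log Q = n(E° − E)/0.0592 = 6·(+2.032 − (+2.101))/0.0592 = −6.993.
For 2 In³⁺(aq) + 3 Mg(s) → 2 In(s) + 3 Mg²⁺(aq), the reaction quotient is Q = [Mg²⁺(aq)]^3 / [In³⁺(aq)]^2.
Isolating [In³⁺(aq)] in Q = 10^{−6.993} yields log [In³⁺(aq)] = 0.032, i.e. 1.1 M.

1.1 M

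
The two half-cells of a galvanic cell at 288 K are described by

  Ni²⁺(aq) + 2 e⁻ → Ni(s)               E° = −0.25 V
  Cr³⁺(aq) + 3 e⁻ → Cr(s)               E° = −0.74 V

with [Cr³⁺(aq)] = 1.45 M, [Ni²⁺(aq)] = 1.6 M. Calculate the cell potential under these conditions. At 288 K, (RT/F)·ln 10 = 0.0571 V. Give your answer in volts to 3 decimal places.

Since E°(Ni²⁺/Ni) > E°(Cr³⁺/Cr), Ni²⁺/Ni serves as the cathode.
E°cell = −0.25 − (−0.74) = +0.49 V, with n = 6 electrons transferred.
The balanced reaction is 3 Ni²⁺(aq) + 2 Cr(s) → 3 Ni(s) + 2 Cr³⁺(aq), so Q = [Cr³⁺(aq)]^2 / [Ni²⁺(aq)]^3 = 0.513 and log Q = −0.290.
Applying E = E° − (RT ln10/nF)·log Q gives +0.49 − (0.0571/6)(−0.290) = +0.493 V.

+0.493 V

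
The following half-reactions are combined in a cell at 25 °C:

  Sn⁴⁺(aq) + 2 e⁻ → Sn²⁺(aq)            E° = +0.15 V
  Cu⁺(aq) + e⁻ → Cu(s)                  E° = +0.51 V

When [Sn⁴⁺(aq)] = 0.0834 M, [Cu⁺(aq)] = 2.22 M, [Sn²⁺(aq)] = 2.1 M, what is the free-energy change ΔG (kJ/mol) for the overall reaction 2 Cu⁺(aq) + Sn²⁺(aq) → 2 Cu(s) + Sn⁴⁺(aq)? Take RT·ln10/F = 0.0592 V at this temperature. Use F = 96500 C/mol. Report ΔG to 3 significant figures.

With Cu⁺/Cu reduced at the cathode, E°cell = +0.51 − (+0.15) = +0.36 V and n = 2.
Here Q = [Sn⁴⁺(aq)] / ([Cu⁺(aq)]^2·[Sn²⁺(aq)]) = 0.00806 (log Q = −2.094), giving E = +0.36 − (0.0592/2)·(−2.094) = +0.4220 V.
ΔG = −nFE = −(2)(96500)(+0.4220) J/mol = −81.4 kJ/mol.

−81.4 kJ/mol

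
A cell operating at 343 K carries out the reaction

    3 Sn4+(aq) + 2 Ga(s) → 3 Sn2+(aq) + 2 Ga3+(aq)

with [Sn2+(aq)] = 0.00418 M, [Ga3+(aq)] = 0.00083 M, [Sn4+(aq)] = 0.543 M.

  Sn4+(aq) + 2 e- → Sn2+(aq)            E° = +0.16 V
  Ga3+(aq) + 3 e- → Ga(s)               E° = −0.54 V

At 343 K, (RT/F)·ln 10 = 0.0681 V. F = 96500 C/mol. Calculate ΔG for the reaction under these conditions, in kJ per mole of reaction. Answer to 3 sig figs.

−487 kJ/mol

The standard cell potential is +0.16 − (−0.54) = +0.70 V, with n = 6 electrons in the balanced equation.
The reaction quotient is ([Sn2+(aq)]^3·[Ga3+(aq)]^2) / [Sn4+(aq)]^3 = 3.14×10^−13; by Nernst, E = +0.70 − (0.0681/6)(−12.503) = +0.8419 V.
Finally ΔG = −nFE = −(6)(96500 C/mol)(+0.8419 V) = −487 kJ/mol.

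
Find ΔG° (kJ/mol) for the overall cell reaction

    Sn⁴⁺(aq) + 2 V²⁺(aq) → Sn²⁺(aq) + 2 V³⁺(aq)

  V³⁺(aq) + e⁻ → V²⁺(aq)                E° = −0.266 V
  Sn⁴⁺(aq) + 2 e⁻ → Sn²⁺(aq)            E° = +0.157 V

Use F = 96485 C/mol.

In the reaction as written Sn⁴⁺(aq) is reduced, so the Sn⁴⁺/Sn²⁺ couple is the cathode and V³⁺/V²⁺ is the anode.
E°cell = +0.157 − (−0.266) = +0.423 V; balancing electrons gives n = 2.
ΔG° = −nFE°cell = −(2)(96485)(+0.423) J/mol = −81.6 kJ/mol.

−81.6 kJ/mol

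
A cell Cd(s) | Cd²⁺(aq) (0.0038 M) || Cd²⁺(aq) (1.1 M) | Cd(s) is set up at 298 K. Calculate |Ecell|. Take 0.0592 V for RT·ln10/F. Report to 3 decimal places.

0.073 V

For a concentration cell E°cell = 0, since both electrodes use the same couple.
The compartment with the higher Cd²⁺(aq) concentration (1.1 M) acts as the cathode; ions are reduced there and produced at the dilute (0.0038 M) anode.
With n = 2, Ecell = −(0.0592/2)·log([dilute]/[conc]) = −(0.0592/2)·log(0.0038/1.1) = +0.073 V.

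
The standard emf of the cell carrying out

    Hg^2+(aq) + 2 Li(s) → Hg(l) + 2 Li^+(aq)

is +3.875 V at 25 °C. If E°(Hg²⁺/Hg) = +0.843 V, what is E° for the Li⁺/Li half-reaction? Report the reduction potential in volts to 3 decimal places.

In the reaction as written the Hg²⁺/Hg couple is reduced (cathode) and Li⁺/Li is oxidized (anode), so E°cell = E°(Hg²⁺/Hg) − E°(Li⁺/Li).
E°(Li⁺/Li) = E°(cathode) − E°cell = +0.843 − (+3.875) = −3.032 V.

−3.032 V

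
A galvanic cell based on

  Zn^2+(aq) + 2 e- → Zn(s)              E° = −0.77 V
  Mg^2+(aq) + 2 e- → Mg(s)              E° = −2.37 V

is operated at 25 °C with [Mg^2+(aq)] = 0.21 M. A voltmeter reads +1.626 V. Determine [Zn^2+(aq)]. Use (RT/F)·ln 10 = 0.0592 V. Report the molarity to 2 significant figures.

The Zn²⁺/Zn couple has the larger reduction potential, so it is the cathode: E°cell = −0.77 − (−2.37) = +1.60 V and n = 2.
Rearranging E = E° − (0.0592/n)·log Q gives log Q = 2(+1.60 − (+1.626))/0.0592 = −0.878.
For Zn^2+(aq) + Mg(s) → Zn(s) + Mg^2+(aq), the reaction quotient is Q = [Mg^2+(aq)] / [Zn^2+(aq)].
Solving for the unknown gives log [Zn^2+(aq)] = 0.200, so [Zn^2+(aq)] ≈ 1.6 M.

1.6 M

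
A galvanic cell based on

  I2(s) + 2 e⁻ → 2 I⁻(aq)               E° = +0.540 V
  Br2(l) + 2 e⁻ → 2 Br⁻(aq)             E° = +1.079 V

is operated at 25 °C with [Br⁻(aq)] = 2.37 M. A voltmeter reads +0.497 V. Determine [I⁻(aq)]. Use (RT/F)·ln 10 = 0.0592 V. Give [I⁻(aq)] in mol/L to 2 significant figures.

The Br₂/Br⁻ couple has the larger reduction potential, so it is the cathode: E°cell = +1.079 − (+0.540) = +0.539 V and n = 2.
Rearranging E = E° − (0.0592/n)·log Q gives log Q = 2(+0.539 − (+0.497))/0.0592 = 1.419.
For Br2(l) + 2 I⁻(aq) → 2 Br⁻(aq) + I2(s), the reaction quotient is Q = [Br⁻(aq)]^2 / [I⁻(aq)]^2.
Substituting the known concentrations and solving, log [I⁻(aq)] = −0.335 and [I⁻(aq)] = 0.46 M.

0.46 M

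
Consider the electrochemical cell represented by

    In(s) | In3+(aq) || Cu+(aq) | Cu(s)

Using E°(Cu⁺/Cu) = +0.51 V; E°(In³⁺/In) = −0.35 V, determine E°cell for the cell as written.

+0.86 V

By convention the left-hand electrode in cell notation is the anode (oxidation) and the right-hand electrode is the cathode (reduction).
E°cell = E°(right) − E°(left) = +0.51 − (−0.35) = +0.86 V.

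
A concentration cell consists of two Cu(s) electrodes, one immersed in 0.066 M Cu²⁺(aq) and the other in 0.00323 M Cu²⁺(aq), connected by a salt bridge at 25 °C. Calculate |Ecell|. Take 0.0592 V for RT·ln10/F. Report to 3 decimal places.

For a concentration cell E°cell = 0, since both electrodes use the same couple.
The compartment with the higher Cu²⁺(aq) concentration (0.066 M) acts as the cathode; ions are reduced there and produced at the dilute (0.00323 M) anode.
With n = 2, Ecell = −(0.0592/2)·log([dilute]/[conc]) = −(0.0592/2)·log(0.00323/0.066) = +0.039 V.

0.039 V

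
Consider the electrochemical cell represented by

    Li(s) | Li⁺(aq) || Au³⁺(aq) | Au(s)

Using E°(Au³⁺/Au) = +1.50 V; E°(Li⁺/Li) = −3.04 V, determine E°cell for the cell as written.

+4.54 V

By convention the left-hand electrode in cell notation is the anode (oxidation) and the right-hand electrode is the cathode (reduction).
E°cell = E°(right) − E°(left) = +1.50 − (−3.04) = +4.54 V.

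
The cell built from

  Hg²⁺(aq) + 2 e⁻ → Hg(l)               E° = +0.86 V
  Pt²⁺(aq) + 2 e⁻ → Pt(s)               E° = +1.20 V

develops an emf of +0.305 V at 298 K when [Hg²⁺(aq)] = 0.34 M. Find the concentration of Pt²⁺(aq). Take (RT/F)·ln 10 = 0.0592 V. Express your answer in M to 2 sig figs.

With Pt²⁺/Pt at the cathode and Hg²⁺/Hg at the anode, E°cell = +1.20 − (+0.86) = +0.34 V (n = 2).
Since E = E° − (0.0592/n)·log Q, log Q = n(E° − E)/0.0592 = 1.182.
For Pt²⁺(aq) + Hg(l) → Pt(s) + Hg²⁺(aq), the reaction quotient is Q = [Hg²⁺(aq)] / [Pt²⁺(aq)].
Substituting the known concentrations and solving, log [Pt²⁺(aq)] = −1.651 and [Pt²⁺(aq)] = 0.022 M.

0.022 M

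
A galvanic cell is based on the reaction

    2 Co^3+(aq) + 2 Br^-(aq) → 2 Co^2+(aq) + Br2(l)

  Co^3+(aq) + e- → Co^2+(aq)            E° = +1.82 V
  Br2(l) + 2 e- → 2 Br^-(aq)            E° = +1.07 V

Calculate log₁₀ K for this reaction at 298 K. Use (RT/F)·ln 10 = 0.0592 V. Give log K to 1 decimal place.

log K = 25.3

The Co³⁺/Co²⁺ couple is reduced (cathode); E°cell = +1.82 − (+1.07) = +0.75 V with n = 2.
At equilibrium E = 0, so log K = nE°cell / 0.0592 = (2)(+0.75) / 0.0592 = 25.3.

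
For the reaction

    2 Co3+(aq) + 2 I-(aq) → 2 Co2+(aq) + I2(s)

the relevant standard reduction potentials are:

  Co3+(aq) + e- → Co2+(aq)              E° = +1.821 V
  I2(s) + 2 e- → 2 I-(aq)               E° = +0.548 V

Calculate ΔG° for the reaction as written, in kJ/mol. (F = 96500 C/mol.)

In the reaction as written Co3+(aq) is reduced, so the Co³⁺/Co²⁺ couple is the cathode and I₂/I⁻ is the anode.
E°cell = +1.821 − (+0.548) = +1.273 V; balancing electrons gives n = 2.
ΔG° = −nFE°cell = −(2)(96500)(+1.273) J/mol = −246 kJ/mol.

−246 kJ/mol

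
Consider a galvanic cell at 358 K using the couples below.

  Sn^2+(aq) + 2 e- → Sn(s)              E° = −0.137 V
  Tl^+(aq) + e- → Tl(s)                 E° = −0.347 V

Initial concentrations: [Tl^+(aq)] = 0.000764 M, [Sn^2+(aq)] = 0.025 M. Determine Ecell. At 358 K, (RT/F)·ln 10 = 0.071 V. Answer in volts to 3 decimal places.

+0.374 V

Sn²⁺/Sn is reduced (cathode, E° = −0.137 V) and Tl⁺/Tl is oxidized (anode).
E°cell = E°cat − E°an = −0.137 − (−0.347) = +0.210 V; n = 2.
Balancing gives Sn^2+(aq) + 2 Tl(s) → Sn(s) + 2 Tl^+(aq); hence Q = [Tl^+(aq)]^2 / [Sn^2+(aq)] = 2.33×10^−5 (log Q = −4.632).
E = E° − (0.071/n)·log Q = +0.210 − (0.071/2)(−4.632) = +0.374 V.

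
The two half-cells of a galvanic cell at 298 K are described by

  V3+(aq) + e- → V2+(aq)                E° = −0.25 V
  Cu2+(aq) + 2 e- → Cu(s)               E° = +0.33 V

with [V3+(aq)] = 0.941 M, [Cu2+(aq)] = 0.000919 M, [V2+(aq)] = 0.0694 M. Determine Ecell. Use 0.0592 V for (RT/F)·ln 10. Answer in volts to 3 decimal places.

Since E°(Cu²⁺/Cu) > E°(V³⁺/V²⁺), Cu²⁺/Cu serves as the cathode.
E°cell = +0.33 − (−0.25) = +0.58 V, with n = 2 electrons transferred.
Balancing gives Cu2+(aq) + 2 V2+(aq) → Cu(s) + 2 V3+(aq); hence Q = [V3+(aq)]^2 / ([Cu2+(aq)]·[V2+(aq)]^2) = 2×10^5 (log Q = 5.301).
E = E° − (0.0592/n)·log Q = +0.58 − (0.0592/2)(5.301) = +0.423 V.

+0.423 V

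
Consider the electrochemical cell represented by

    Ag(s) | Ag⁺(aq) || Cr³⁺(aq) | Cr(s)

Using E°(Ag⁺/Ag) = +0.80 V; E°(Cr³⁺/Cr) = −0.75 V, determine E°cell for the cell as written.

−1.55 V

By convention the left-hand electrode in cell notation is the anode (oxidation) and the right-hand electrode is the cathode (reduction).
E°cell = E°(right) − E°(left) = −0.75 − (+0.80) = −1.55 V.
The negative sign shows that, as written, the cell would require an external voltage to drive the reaction.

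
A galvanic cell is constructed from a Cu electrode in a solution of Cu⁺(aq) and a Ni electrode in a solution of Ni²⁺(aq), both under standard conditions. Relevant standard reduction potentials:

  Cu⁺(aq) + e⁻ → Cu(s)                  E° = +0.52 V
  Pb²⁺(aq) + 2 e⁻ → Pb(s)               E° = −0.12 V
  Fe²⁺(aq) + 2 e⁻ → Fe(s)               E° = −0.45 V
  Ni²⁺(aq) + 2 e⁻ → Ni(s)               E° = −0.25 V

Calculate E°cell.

+0.77 V

Of the two couples in this cell, the one with the more positive reduction potential is reduced at the cathode: here that is Cu⁺/Cu (+0.52 V); Ni²⁺/Ni (−0.25 V) is the anode.
E°cell = E°(cathode) − E°(anode) = +0.52 − (−0.25) = +0.77 V.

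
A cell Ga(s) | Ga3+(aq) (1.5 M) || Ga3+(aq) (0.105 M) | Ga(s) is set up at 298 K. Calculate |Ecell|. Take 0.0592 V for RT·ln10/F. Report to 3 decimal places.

For a concentration cell E°cell = 0, since both electrodes use the same couple.
The compartment with the higher Ga3+(aq) concentration (1.5 M) acts as the cathode; ions are reduced there and produced at the dilute (0.105 M) anode.
With n = 3, Ecell = −(0.0592/3)·log([dilute]/[conc]) = −(0.0592/3)·log(0.105/1.5) = +0.023 V.

0.023 V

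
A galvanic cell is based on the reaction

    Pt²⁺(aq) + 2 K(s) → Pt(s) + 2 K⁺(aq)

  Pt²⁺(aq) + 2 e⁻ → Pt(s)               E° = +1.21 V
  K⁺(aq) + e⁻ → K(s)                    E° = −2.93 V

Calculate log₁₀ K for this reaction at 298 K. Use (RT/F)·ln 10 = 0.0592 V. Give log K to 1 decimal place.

The Pt²⁺/Pt couple is reduced (cathode); E°cell = +1.21 − (−2.93) = +4.14 V with n = 2.
At equilibrium E = 0, so log K = nE°cell / 0.0592 = (2)(+4.14) / 0.0592 = 139.9.

log K = 139.9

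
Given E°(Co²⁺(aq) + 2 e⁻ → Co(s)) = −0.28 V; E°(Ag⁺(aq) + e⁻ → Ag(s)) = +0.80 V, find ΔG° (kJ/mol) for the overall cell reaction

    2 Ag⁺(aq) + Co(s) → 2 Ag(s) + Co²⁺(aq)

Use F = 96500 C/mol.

−208 kJ/mol

In the reaction as written Ag⁺(aq) is reduced, so the Ag⁺/Ag couple is the cathode and Co²⁺/Co is the anode.
E°cell = +0.80 − (−0.28) = +1.08 V; balancing electrons gives n = 2.
ΔG° = −nFE°cell = −(2)(96500)(+1.08) J/mol = −208 kJ/mol.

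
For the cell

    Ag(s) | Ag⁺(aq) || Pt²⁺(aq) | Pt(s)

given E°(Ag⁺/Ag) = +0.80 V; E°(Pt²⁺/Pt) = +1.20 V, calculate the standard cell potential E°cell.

By convention the left-hand electrode in cell notation is the anode (oxidation) and the right-hand electrode is the cathode (reduction).
E°cell = E°(right) − E°(left) = +1.20 − (+0.80) = +0.40 V.

+0.40 V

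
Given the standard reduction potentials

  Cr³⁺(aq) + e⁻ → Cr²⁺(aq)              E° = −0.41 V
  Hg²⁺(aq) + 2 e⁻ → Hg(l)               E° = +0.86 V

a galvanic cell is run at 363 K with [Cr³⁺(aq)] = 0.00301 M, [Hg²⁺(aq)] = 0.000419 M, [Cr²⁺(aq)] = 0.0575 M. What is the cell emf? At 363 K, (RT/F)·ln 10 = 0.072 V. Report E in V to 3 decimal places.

+1.241 V

Since E°(Hg²⁺/Hg) > E°(Cr³⁺/Cr²⁺), Hg²⁺/Hg serves as the cathode.
E°cell = +0.86 − (−0.41) = +1.27 V, with n = 2 electrons transferred.
The balanced reaction is Hg²⁺(aq) + 2 Cr²⁺(aq) → Hg(l) + 2 Cr³⁺(aq), so Q = [Cr³⁺(aq)]^2 / ([Hg²⁺(aq)]·[Cr²⁺(aq)]^2) = 6.54 and log Q = 0.816.
Applying E = E° − (RT ln10/nF)·log Q gives +1.27 − (0.072/2)(0.816) = +1.241 V.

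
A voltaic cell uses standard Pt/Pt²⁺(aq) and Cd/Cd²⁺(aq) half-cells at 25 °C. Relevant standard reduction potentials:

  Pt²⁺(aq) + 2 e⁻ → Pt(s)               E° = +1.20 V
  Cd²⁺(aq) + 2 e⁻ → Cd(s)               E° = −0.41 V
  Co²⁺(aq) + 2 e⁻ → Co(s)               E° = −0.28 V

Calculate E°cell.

Of the two couples in this cell, the one with the more positive reduction potential is reduced at the cathode: here that is Pt²⁺/Pt (+1.20 V); Cd²⁺/Cd (−0.41 V) is the anode.
E°cell = E°(cathode) − E°(anode) = +1.20 − (−0.41) = +1.61 V.

+1.61 V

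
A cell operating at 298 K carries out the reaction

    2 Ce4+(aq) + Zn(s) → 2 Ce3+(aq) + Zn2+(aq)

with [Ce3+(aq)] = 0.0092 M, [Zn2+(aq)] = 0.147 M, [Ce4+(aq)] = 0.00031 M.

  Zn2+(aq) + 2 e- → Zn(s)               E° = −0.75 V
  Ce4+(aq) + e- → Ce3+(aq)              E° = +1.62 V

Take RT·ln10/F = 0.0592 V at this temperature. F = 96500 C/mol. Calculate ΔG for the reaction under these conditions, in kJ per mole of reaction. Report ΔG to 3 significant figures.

E°cell = +1.62 − (−0.75) = +2.37 V; the balanced reaction transfers n = 2 electrons.
Here Q = ([Ce3+(aq)]^2·[Zn2+(aq)]) / [Ce4+(aq)]^2 = 129 (log Q = 2.112), giving E = +2.37 − (0.0592/2)·(2.112) = +2.3075 V.
ΔG = −nFE = −(2)(96500)(+2.3075) J/mol = −445 kJ/mol.

−445 kJ/mol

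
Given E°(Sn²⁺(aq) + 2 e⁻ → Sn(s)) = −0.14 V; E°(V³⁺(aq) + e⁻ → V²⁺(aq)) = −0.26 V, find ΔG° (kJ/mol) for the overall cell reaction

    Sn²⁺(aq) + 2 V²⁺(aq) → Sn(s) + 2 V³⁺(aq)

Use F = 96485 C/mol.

In the reaction as written Sn²⁺(aq) is reduced, so the Sn²⁺/Sn couple is the cathode and V³⁺/V²⁺ is the anode.
E°cell = −0.14 − (−0.26) = +0.12 V; balancing electrons gives n = 2.
ΔG° = −nFE°cell = −(2)(96485)(+0.12) J/mol = −23.2 kJ/mol.

−23.2 kJ/mol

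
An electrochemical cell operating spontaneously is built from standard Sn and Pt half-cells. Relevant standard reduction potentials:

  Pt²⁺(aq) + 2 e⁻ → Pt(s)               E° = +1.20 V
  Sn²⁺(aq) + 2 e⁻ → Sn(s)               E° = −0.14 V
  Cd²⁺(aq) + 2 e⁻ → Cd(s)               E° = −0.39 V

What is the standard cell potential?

The Pt²⁺/Pt couple has the higher E°, so Pt ion is reduced (cathode) and Sn is oxidized (anode).
E°cell = E°(cathode) − E°(anode) = +1.20 − (−0.14) = +1.34 V.

+1.34 V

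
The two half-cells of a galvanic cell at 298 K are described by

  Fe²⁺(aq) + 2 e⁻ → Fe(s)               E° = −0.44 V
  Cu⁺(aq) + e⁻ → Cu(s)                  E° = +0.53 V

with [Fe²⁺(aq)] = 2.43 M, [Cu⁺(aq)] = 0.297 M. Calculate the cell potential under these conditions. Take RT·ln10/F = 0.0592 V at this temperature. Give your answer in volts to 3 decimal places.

The Cu⁺/Cu couple has the more positive E°, so it is the cathode; Fe²⁺/Fe is the anode.
The standard potential is +0.53 − (−0.44) = +0.97 V and the balanced reaction transfers n = 2 electrons.
Balancing gives 2 Cu⁺(aq) + Fe(s) → 2 Cu(s) + Fe²⁺(aq); hence Q = [Fe²⁺(aq)] / [Cu⁺(aq)]^2 = 27.5 (log Q = 1.440).
By the Nernst equation, E = +0.97 − (0.0592/2)·(1.440) = +0.927 V.

+0.927 V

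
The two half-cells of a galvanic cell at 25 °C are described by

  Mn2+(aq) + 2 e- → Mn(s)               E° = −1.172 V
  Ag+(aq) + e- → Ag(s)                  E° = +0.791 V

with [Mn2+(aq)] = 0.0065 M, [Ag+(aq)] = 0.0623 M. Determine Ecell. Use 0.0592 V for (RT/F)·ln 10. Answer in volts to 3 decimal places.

Since E°(Ag⁺/Ag) > E°(Mn²⁺/Mn), Ag⁺/Ag serves as the cathode.
E°cell = E°cat − E°an = +0.791 − (−1.172) = +1.963 V; n = 2.
Balancing gives 2 Ag+(aq) + Mn(s) → 2 Ag(s) + Mn2+(aq); hence Q = [Mn2+(aq)] / [Ag+(aq)]^2 = 1.67 (log Q = 0.224).
By the Nernst equation, E = +1.963 − (0.0592/2)·(0.224) = +1.956 V.

+1.956 V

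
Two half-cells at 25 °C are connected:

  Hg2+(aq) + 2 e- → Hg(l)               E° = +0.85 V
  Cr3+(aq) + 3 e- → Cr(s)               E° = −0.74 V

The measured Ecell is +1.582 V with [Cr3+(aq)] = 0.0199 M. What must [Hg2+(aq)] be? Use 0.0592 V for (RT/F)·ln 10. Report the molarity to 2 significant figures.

The Hg²⁺/Hg couple has the larger reduction potential, so it is the cathode: E°cell = +0.85 − (−0.74) = +1.59 V and n = 6.
Rearranging E = E° − (0.0592/n)·log Q gives log Q = 6(+1.59 − (+1.582))/0.0592 = 0.811.
For 3 Hg2+(aq) + 2 Cr(s) → 3 Hg(l) + 2 Cr3+(aq), the reaction quotient is Q = [Cr3+(aq)]^2 / [Hg2+(aq)]^3.
Isolating [Hg2+(aq)] in Q = 10^{0.811} yields log [Hg2+(aq)] = −1.404, i.e. 0.039 M.

0.039 M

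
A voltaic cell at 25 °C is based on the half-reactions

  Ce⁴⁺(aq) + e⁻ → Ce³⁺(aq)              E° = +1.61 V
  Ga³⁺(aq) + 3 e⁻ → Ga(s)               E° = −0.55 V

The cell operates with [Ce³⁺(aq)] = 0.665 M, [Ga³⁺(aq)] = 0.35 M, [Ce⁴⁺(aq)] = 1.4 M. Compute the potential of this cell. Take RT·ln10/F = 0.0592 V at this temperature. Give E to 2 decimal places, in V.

The Ce⁴⁺/Ce³⁺ couple has the more positive E°, so it is the cathode; Ga³⁺/Ga is the anode.
E°cell = +1.61 − (−0.55) = +2.16 V, with n = 3 electrons transferred.
For the overall reaction 3 Ce⁴⁺(aq) + Ga(s) → 3 Ce³⁺(aq) + Ga³⁺(aq), Q = ([Ce³⁺(aq)]^3·[Ga³⁺(aq)]) / [Ce⁴⁺(aq)]^3 = 0.0375, giving log Q = −1.426.
By the Nernst equation, E = +2.16 − (0.0592/3)·(−1.426) = +2.19 V.

+2.19 V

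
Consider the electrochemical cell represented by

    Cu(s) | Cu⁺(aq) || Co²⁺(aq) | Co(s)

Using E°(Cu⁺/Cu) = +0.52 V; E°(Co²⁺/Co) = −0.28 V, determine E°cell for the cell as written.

By convention the left-hand electrode in cell notation is the anode (oxidation) and the right-hand electrode is the cathode (reduction).
E°cell = E°(right) − E°(left) = −0.28 − (+0.52) = −0.80 V.
The negative sign shows that, as written, the cell would require an external voltage to drive the reaction.

−0.80 V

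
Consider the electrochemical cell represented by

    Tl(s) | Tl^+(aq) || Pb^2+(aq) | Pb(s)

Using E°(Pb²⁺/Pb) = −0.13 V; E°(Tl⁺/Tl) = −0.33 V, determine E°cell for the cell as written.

By convention the left-hand electrode in cell notation is the anode (oxidation) and the right-hand electrode is the cathode (reduction).
E°cell = E°(right) − E°(left) = −0.13 − (−0.33) = +0.20 V.

+0.20 V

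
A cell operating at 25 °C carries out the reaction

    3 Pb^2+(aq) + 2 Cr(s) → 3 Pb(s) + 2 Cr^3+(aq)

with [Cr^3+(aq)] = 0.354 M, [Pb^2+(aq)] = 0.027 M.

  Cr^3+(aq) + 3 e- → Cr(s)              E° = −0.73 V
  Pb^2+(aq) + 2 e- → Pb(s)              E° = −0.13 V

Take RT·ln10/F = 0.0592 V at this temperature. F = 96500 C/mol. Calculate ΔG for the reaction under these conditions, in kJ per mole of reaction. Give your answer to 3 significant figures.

The standard cell potential is −0.13 − (−0.73) = +0.60 V, with n = 6 electrons in the balanced equation.
Here Q = [Cr^3+(aq)]^2 / [Pb^2+(aq)]^3 = 6.37×10^3 (log Q = 3.804), giving E = +0.60 − (0.0592/6)·(3.804) = +0.5625 V.
Finally ΔG = −nFE = −(6)(96500 C/mol)(+0.5625 V) = −326 kJ/mol.

−326 kJ/mol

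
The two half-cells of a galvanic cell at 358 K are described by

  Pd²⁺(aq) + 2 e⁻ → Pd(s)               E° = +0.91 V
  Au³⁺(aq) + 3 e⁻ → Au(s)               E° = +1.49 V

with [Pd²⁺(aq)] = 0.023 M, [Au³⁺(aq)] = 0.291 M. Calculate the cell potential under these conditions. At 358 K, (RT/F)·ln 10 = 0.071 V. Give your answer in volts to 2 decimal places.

The Au³⁺/Au couple has the more positive E°, so it is the cathode; Pd²⁺/Pd is the anode.
E°cell = E°cat − E°an = +1.49 − (+0.91) = +0.58 V; n = 6.
For the overall reaction 2 Au³⁺(aq) + 3 Pd(s) → 2 Au(s) + 3 Pd²⁺(aq), Q = [Pd²⁺(aq)]^3 / [Au³⁺(aq)]^2 = 0.000144, giving log Q = −3.843.
E = E° − (0.071/n)·log Q = +0.58 − (0.071/6)(−3.843) = +0.63 V.

+0.63 V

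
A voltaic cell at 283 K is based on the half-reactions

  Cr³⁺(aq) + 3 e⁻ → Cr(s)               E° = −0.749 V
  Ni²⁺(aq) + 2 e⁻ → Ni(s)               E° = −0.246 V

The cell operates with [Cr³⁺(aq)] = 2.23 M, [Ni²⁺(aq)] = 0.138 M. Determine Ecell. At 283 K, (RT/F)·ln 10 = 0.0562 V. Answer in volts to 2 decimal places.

Ni²⁺/Ni is reduced (cathode, E° = −0.246 V) and Cr³⁺/Cr is oxidized (anode).
E°cell = E°cat − E°an = −0.246 − (−0.749) = +0.503 V; n = 6.
The balanced reaction is 3 Ni²⁺(aq) + 2 Cr(s) → 3 Ni(s) + 2 Cr³⁺(aq), so Q = [Cr³⁺(aq)]^2 / [Ni²⁺(aq)]^3 = 1.89×10^3 and log Q = 3.277.
Applying E = E° − (RT ln10/nF)·log Q gives +0.503 − (0.0562/6)(3.277) = +0.47 V.

+0.47 V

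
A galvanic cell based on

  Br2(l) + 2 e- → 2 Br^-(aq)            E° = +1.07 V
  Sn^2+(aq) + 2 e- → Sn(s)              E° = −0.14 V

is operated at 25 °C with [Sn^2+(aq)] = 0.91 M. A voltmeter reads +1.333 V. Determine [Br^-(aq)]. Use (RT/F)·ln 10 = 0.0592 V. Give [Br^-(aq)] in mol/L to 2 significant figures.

Br₂/Br⁻ is the cathode (higher E°); E°cell = +1.07 − (−0.14) = +1.21 V with n = 2.
From the Nernst equation, log Q = n(E° − E)/0.0592 = 2·(+1.21 − (+1.333))/0.0592 = −4.155.
Balancing electrons gives Br2(l) + Sn(s) → 2 Br^-(aq) + Sn^2+(aq); thus Q = [Br^-(aq)]^2·[Sn^2+(aq)].
Isolating [Br^-(aq)] in Q = 10^{−4.155} yields log [Br^-(aq)] = −2.057, i.e. 0.0088 M.

0.0088 M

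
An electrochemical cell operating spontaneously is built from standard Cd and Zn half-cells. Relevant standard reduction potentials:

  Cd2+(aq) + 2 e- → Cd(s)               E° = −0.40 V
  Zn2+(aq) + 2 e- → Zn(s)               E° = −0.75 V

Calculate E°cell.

+0.35 V

The Cd²⁺/Cd couple has the higher E°, so Cd ion is reduced (cathode) and Zn is oxidized (anode).
E°cell = E°(cathode) − E°(anode) = −0.40 − (−0.75) = +0.35 V.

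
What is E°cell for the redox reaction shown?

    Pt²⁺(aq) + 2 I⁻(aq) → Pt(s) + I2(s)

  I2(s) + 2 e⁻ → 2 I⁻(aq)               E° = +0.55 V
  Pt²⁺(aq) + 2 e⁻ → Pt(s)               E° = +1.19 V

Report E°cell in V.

Pt²⁺(aq) gains electrons, so the Pt²⁺/Pt couple is the cathode; the I₂/I⁻ couple is the anode.
E°cell = E°(cathode) − E°(anode) = +1.19 − (+0.55) = +0.64 V.

+0.64 V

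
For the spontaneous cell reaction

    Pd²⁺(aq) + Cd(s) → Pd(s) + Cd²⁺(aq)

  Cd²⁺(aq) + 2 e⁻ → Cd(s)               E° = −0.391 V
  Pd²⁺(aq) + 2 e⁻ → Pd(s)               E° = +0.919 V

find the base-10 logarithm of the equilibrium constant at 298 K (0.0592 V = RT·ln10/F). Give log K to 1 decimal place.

The Pd²⁺/Pd couple is reduced (cathode); E°cell = +0.919 − (−0.391) = +1.310 V with n = 2.
At equilibrium E = 0, so log K = nE°cell / 0.0592 = (2)(+1.310) / 0.0592 = 44.3.

log K = 44.3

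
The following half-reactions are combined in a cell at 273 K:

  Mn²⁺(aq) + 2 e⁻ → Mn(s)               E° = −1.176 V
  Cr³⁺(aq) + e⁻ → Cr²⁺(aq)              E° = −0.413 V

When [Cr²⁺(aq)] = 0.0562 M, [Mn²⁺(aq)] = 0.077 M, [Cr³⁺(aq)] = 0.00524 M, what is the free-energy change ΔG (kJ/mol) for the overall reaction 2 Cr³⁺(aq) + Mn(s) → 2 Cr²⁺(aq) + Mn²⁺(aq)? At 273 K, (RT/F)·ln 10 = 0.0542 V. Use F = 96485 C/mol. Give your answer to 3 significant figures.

With Cr³⁺/Cr²⁺ reduced at the cathode, E°cell = −0.413 − (−1.176) = +0.763 V and n = 2.
Here Q = ([Cr²⁺(aq)]^2·[Mn²⁺(aq)]) / [Cr³⁺(aq)]^2 = 8.86 (log Q = 0.947), giving E = +0.763 − (0.0542/2)·(0.947) = +0.7373 V.
Then ΔG = −nFE = −2 × 96485 × +0.7373 J/mol = −142 kJ/mol.

−142 kJ/mol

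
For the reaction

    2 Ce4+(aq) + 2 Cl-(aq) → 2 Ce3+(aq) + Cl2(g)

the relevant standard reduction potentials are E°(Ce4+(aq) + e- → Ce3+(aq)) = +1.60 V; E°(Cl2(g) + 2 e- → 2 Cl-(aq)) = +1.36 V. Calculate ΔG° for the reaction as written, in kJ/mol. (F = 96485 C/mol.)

In the reaction as written Ce4+(aq) is reduced, so the Ce⁴⁺/Ce³⁺ couple is the cathode and Cl₂/Cl⁻ is the anode.
E°cell = +1.60 − (+1.36) = +0.24 V; balancing electrons gives n = 2.
ΔG° = −nFE°cell = −(2)(96485)(+0.24) J/mol = −46.3 kJ/mol.

−46.3 kJ/mol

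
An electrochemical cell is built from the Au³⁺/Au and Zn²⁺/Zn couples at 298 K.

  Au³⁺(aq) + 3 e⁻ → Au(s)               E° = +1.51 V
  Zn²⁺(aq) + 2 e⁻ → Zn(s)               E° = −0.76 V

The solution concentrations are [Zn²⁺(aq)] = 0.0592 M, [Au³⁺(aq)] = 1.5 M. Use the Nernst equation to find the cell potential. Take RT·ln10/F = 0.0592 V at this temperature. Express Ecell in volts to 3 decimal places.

Au³⁺/Au is reduced (cathode, E° = +1.51 V) and Zn²⁺/Zn is oxidized (anode).
The standard potential is +1.51 − (−0.76) = +2.27 V and the balanced reaction transfers n = 6 electrons.
Balancing gives 2 Au³⁺(aq) + 3 Zn(s) → 2 Au(s) + 3 Zn²⁺(aq); hence Q = [Zn²⁺(aq)]^3 / [Au³⁺(aq)]^2 = 9.22×10^−5 (log Q = −4.035).
By the Nernst equation, E = +2.27 − (0.0592/6)·(−4.035) = +2.310 V.

+2.310 V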